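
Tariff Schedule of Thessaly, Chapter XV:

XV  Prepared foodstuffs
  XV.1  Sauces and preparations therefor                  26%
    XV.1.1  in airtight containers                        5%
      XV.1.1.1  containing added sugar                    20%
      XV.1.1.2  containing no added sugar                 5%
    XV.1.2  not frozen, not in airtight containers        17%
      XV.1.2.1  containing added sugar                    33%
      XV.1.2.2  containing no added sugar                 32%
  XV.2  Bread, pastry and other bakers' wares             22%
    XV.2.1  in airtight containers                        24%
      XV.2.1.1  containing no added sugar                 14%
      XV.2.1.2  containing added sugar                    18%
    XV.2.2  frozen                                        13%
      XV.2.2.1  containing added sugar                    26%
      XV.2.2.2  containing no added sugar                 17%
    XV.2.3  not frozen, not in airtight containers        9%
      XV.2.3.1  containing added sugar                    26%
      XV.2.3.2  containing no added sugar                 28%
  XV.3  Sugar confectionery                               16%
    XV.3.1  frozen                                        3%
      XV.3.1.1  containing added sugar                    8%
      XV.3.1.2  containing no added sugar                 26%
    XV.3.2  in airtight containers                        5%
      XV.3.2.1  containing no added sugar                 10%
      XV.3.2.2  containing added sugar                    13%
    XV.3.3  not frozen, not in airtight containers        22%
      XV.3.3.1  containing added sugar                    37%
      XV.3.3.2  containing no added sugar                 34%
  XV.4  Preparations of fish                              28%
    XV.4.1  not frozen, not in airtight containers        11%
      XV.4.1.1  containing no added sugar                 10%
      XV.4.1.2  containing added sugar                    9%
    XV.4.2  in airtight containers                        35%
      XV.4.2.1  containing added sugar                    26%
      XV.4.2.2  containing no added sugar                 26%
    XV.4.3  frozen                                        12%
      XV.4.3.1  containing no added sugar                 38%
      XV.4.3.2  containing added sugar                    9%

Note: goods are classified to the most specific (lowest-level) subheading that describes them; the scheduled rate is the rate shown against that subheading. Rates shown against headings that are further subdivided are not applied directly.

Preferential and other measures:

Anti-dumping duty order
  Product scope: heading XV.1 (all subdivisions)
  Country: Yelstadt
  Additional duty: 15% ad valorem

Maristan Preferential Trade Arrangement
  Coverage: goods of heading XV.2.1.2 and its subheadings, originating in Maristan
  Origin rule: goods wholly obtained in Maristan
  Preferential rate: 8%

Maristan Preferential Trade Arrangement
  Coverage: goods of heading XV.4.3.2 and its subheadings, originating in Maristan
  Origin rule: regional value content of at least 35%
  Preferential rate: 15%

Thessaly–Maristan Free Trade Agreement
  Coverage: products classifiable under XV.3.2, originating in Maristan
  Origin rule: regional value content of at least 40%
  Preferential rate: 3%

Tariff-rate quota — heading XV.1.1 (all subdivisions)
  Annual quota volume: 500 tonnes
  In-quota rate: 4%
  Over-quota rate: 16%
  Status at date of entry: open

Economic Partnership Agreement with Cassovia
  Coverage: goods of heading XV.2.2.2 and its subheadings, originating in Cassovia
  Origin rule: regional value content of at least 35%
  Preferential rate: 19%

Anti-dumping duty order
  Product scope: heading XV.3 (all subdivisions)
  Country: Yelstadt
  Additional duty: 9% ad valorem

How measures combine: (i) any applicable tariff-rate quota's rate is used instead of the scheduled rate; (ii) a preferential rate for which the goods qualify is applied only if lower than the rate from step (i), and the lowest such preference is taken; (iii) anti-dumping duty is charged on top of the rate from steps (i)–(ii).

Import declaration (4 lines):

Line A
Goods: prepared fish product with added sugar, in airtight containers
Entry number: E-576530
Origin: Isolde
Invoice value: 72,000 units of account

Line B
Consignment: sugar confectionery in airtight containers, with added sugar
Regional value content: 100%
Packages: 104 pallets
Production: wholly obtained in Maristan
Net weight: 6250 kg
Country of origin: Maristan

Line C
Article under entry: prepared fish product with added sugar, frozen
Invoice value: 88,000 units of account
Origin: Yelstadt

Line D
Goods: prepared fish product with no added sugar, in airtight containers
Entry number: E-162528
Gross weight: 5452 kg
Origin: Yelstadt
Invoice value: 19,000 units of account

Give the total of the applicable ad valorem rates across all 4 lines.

64%

Line A: prepared fish product → XV.4; in airtight containers → XV.4.2; with added sugar → XV.4.2.1. Scheduled 26%. No special measure applies. → 26%.
Line B: sugar confectionery → XV.3; in airtight containers → XV.3.2; with added sugar → XV.3.2.2. Scheduled 13%. Maristan agreement on XV.2.1.2: XV.3.2.2 not covered; Maristan agreement on XV.4.3.2: XV.3.2.2 not covered; Maristan agreement on XV.3.2: RVC ≥ 40% → 3% available; preferential 3%. → 3%.
Line C: prepared fish product → XV.4; frozen → XV.4.3; with added sugar → XV.4.3.2. Scheduled 9%. No special measure applies. → 9%.
Line D: prepared fish product → XV.4; in airtight containers → XV.4.2; with no added sugar → XV.4.2.2. Scheduled 26%. No special measure applies. → 26%.
Sum: 26% + 3% + 9% + 26% = 64%.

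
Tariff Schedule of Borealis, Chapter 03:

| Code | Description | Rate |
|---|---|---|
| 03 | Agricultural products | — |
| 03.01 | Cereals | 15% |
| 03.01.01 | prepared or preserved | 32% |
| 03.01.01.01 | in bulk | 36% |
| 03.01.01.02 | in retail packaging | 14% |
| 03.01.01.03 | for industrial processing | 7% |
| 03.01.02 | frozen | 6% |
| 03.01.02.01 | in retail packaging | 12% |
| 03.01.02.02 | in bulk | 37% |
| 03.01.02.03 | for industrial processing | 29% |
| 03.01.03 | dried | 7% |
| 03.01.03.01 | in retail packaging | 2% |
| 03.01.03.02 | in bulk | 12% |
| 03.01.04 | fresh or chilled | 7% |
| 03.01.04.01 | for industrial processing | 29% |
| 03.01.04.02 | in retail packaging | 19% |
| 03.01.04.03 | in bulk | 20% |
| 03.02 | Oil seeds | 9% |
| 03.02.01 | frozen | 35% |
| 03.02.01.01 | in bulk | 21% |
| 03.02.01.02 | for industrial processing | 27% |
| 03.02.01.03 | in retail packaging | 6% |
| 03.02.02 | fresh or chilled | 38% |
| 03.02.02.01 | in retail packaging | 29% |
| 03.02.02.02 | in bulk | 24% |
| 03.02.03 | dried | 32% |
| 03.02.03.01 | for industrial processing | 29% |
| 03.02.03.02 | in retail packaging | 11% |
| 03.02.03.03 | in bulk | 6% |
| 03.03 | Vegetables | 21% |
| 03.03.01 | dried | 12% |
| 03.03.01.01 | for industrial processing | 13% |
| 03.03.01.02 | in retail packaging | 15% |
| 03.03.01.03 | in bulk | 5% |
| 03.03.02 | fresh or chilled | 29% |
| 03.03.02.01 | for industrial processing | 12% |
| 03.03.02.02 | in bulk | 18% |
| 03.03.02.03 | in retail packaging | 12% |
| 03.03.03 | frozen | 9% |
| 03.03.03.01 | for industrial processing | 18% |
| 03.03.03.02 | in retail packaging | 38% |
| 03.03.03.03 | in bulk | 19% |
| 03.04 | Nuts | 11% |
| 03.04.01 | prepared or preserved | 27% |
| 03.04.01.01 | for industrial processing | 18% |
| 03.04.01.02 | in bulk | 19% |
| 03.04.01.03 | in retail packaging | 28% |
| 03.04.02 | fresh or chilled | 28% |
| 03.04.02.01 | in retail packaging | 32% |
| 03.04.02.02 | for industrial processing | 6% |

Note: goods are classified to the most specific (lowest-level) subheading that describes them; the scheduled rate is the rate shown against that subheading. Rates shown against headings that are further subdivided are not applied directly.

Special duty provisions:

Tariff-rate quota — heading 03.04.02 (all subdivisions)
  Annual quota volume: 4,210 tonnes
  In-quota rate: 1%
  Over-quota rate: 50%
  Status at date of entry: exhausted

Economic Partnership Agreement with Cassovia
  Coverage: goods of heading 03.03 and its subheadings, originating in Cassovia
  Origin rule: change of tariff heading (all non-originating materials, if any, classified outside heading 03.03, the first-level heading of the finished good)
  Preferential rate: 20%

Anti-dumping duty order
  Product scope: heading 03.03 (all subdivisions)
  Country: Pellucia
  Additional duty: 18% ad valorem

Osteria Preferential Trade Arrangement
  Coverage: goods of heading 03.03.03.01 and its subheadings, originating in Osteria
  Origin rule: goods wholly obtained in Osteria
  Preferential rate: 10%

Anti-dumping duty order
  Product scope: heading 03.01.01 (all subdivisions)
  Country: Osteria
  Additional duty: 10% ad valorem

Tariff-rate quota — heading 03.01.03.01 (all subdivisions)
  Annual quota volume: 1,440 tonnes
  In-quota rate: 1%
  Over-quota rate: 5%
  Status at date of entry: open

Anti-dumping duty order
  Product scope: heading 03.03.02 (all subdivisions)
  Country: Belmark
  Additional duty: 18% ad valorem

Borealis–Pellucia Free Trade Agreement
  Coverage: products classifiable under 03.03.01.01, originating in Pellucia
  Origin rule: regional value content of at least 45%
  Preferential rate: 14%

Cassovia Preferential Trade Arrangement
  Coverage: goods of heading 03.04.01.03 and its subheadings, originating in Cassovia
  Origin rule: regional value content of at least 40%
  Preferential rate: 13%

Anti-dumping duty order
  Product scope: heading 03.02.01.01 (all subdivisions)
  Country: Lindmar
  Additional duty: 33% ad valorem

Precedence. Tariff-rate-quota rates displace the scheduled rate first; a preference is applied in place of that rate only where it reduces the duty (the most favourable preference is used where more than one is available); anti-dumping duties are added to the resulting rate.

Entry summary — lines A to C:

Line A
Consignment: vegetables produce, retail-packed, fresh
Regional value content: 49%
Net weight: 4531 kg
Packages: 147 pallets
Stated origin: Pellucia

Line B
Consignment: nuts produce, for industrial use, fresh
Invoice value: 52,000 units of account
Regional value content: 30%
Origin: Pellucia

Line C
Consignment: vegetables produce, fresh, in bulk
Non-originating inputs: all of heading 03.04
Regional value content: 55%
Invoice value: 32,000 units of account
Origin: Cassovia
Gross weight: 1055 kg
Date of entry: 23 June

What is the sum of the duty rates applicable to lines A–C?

98%

Line A: vegetables → 03.03; fresh → 03.03.02; retail-packed → 03.03.02.03. Scheduled 12%. Pellucia agreement on 03.03.01.01: 03.03.02.03 not covered; anti-dumping (Pellucia, 03.03): +18%; total 12% + 18% = 30%. → 30%.
Line B: nuts → 03.04; fresh → 03.04.02; for industrial use → 03.04.02.02. Scheduled 6%. quota on 03.04.02 exhausted → over-quota 50%; Pellucia agreement on 03.03.01.01: 03.04.02.02 not covered. → 50%.
Line C: vegetables → 03.03; fresh → 03.03.02; in bulk → 03.03.02.02. Scheduled 18%. Cassovia agreement on 03.03: CTH met → 20% available; Cassovia agreement on 03.04.01.03: 03.03.02.02 not covered; preference 20% not lower than 18% → no reduction. → 18%.
Sum: 30% + 50% + 18% = 98%.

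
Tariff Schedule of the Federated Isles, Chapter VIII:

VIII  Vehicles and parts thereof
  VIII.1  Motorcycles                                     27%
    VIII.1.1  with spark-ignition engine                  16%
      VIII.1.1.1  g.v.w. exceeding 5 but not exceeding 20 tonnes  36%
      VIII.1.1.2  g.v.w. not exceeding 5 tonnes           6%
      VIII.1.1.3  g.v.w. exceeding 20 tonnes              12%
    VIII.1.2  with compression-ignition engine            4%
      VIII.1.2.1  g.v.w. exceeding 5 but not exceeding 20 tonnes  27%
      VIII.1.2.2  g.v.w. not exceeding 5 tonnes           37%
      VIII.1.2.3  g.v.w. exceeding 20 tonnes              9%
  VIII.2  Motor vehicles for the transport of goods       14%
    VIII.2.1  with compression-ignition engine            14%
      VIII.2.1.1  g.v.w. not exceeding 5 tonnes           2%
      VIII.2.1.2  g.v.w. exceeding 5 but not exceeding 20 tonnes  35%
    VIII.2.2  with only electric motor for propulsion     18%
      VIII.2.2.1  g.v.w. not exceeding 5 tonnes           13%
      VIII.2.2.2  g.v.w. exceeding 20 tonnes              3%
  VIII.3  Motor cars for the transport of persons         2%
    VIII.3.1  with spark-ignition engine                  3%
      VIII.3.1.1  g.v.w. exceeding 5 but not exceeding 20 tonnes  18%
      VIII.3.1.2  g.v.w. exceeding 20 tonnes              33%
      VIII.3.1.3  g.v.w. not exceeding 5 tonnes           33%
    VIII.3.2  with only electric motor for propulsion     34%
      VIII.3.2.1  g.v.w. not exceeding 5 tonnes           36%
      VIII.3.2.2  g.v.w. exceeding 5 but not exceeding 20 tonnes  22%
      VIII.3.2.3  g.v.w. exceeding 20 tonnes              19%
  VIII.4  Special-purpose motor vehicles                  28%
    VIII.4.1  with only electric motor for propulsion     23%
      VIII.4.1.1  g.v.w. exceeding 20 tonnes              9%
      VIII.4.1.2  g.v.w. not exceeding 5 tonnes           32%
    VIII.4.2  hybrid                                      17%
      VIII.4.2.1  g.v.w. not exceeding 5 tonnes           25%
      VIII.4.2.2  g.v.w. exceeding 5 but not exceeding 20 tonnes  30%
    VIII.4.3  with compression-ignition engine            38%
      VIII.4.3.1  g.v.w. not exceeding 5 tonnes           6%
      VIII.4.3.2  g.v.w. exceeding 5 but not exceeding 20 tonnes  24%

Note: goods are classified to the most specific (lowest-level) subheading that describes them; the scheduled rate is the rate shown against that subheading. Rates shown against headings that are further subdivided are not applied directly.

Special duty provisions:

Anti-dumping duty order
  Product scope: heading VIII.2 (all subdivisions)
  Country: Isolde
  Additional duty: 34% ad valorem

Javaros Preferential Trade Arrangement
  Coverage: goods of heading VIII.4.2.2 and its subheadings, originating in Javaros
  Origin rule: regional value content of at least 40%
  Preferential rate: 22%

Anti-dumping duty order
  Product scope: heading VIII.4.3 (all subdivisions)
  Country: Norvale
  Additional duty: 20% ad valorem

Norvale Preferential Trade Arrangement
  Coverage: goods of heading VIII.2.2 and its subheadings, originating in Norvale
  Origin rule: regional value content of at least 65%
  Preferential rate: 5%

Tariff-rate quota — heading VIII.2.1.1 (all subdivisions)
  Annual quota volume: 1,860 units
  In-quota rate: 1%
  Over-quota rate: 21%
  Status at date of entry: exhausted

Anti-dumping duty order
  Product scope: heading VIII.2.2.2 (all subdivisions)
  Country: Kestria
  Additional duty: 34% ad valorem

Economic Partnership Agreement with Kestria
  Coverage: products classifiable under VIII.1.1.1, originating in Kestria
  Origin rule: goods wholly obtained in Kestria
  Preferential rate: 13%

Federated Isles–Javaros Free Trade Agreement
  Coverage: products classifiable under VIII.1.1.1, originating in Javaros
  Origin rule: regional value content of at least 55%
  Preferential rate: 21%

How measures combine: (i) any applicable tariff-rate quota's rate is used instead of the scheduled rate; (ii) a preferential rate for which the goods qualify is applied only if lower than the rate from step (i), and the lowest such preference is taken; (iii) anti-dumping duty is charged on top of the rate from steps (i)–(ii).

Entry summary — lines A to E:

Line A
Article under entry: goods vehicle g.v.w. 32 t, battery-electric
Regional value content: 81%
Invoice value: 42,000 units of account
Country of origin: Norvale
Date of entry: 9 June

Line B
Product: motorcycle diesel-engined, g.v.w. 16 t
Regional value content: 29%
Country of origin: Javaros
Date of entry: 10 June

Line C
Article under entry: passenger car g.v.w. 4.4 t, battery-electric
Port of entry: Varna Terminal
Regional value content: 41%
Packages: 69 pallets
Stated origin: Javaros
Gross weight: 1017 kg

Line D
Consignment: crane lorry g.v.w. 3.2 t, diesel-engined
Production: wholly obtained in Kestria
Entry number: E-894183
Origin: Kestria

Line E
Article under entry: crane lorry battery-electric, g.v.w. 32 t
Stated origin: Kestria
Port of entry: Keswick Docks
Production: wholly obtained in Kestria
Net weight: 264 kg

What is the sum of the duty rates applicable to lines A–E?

Line A: goods vehicle → VIII.2; battery-electric → VIII.2.2; g.v.w. 32 t → VIII.2.2.2. Scheduled 3%. Norvale agreement on VIII.2.2: RVC ≥ 65% → 5% available; preference 5% not lower than 3% → no reduction. → 3%.
Line B: motorcycle → VIII.1; diesel-engined → VIII.1.2; g.v.w. 16 t → VIII.1.2.1. Scheduled 27%. Javaros agreement on VIII.4.2.2: VIII.1.2.1 not covered; Javaros agreement on VIII.1.1.1: VIII.1.2.1 not covered. → 27%.
Line C: passenger car → VIII.3; battery-electric → VIII.3.2; g.v.w. 4.4 t → VIII.3.2.1. Scheduled 36%. Javaros agreement on VIII.4.2.2: VIII.3.2.1 not covered; Javaros agreement on VIII.1.1.1: VIII.3.2.1 not covered. → 36%.
Line D: crane lorry → VIII.4; diesel-engined → VIII.4.3; g.v.w. 3.2 t → VIII.4.3.1. Scheduled 6%. Kestria agreement on VIII.1.1.1: VIII.4.3.1 not covered. → 6%.
Line E: crane lorry → VIII.4; battery-electric → VIII.4.1; g.v.w. 32 t → VIII.4.1.1. Scheduled 9%. Kestria agreement on VIII.1.1.1: VIII.4.1.1 not covered. → 9%.
Sum: 3% + 27% + 36% + 6% + 9% = 81%.

81%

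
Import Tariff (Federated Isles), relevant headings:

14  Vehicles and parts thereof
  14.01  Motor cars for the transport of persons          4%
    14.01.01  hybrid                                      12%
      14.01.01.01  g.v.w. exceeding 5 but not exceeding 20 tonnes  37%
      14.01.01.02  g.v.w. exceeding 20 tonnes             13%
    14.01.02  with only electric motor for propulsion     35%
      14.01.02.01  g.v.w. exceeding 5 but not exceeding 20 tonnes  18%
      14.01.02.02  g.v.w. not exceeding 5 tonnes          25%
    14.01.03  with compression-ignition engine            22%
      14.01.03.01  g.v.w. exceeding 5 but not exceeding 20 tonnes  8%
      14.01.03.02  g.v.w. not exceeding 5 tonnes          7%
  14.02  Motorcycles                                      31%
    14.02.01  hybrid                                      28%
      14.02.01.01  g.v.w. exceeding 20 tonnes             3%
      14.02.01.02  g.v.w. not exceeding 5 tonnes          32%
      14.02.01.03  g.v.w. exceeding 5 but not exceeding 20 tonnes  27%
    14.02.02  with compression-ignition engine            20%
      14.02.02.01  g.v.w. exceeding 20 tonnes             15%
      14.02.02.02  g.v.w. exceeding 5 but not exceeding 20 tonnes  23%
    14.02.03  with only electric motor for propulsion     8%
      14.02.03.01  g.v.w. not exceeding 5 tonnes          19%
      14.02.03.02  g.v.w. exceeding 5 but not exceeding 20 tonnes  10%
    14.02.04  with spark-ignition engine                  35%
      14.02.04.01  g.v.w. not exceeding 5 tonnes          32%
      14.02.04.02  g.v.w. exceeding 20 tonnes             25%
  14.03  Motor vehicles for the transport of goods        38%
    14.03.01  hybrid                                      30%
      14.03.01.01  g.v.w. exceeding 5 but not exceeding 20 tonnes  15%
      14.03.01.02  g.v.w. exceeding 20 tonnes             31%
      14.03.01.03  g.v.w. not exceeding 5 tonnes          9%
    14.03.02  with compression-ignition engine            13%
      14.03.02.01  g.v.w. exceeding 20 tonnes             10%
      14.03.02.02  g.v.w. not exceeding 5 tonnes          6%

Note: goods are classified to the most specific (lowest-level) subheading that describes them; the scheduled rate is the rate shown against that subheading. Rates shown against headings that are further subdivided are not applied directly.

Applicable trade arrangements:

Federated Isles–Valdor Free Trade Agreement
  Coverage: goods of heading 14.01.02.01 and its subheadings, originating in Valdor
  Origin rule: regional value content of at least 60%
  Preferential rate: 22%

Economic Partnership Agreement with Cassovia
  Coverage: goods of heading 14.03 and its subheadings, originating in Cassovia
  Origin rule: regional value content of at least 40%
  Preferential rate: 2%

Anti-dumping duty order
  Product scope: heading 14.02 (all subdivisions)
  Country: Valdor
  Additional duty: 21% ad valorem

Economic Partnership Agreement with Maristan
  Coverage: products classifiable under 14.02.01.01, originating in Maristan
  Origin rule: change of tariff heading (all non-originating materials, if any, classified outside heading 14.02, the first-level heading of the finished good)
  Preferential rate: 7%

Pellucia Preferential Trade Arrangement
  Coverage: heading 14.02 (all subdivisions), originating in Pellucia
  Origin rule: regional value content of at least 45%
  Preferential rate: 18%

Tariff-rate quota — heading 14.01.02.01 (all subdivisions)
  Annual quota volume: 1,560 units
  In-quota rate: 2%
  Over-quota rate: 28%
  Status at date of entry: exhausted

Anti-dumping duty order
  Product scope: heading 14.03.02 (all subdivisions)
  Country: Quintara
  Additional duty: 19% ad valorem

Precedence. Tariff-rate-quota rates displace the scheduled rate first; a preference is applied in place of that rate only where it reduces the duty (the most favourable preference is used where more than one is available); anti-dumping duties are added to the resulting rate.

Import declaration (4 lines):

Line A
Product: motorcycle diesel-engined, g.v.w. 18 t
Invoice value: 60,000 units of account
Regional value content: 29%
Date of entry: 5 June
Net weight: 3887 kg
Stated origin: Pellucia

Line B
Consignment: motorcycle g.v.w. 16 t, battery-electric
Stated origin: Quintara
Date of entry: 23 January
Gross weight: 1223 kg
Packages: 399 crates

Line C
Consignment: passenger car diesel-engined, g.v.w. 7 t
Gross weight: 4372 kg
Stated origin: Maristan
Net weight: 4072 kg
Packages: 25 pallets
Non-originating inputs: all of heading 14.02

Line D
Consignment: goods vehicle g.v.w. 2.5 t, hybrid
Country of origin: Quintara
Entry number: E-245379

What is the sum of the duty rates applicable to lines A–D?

Line A: motorcycle → 14.02; diesel-engined → 14.02.02; g.v.w. 18 t → 14.02.02.02. Scheduled 23%. Pellucia agreement on 14.02: RVC < 45%. → 23%.
Line B: motorcycle → 14.02; battery-electric → 14.02.03; g.v.w. 16 t → 14.02.03.02. Scheduled 10%. No special measure applies. → 10%.
Line C: passenger car → 14.01; diesel-engined → 14.01.03; g.v.w. 7 t → 14.01.03.01. Scheduled 8%. Maristan agreement on 14.02.01.01: 14.01.03.01 not covered. → 8%.
Line D: goods vehicle → 14.03; hybrid → 14.03.01; g.v.w. 2.5 t → 14.03.01.03. Scheduled 9%. No special measure applies. → 9%.
Sum: 23% + 10% + 8% + 9% = 50%.

50%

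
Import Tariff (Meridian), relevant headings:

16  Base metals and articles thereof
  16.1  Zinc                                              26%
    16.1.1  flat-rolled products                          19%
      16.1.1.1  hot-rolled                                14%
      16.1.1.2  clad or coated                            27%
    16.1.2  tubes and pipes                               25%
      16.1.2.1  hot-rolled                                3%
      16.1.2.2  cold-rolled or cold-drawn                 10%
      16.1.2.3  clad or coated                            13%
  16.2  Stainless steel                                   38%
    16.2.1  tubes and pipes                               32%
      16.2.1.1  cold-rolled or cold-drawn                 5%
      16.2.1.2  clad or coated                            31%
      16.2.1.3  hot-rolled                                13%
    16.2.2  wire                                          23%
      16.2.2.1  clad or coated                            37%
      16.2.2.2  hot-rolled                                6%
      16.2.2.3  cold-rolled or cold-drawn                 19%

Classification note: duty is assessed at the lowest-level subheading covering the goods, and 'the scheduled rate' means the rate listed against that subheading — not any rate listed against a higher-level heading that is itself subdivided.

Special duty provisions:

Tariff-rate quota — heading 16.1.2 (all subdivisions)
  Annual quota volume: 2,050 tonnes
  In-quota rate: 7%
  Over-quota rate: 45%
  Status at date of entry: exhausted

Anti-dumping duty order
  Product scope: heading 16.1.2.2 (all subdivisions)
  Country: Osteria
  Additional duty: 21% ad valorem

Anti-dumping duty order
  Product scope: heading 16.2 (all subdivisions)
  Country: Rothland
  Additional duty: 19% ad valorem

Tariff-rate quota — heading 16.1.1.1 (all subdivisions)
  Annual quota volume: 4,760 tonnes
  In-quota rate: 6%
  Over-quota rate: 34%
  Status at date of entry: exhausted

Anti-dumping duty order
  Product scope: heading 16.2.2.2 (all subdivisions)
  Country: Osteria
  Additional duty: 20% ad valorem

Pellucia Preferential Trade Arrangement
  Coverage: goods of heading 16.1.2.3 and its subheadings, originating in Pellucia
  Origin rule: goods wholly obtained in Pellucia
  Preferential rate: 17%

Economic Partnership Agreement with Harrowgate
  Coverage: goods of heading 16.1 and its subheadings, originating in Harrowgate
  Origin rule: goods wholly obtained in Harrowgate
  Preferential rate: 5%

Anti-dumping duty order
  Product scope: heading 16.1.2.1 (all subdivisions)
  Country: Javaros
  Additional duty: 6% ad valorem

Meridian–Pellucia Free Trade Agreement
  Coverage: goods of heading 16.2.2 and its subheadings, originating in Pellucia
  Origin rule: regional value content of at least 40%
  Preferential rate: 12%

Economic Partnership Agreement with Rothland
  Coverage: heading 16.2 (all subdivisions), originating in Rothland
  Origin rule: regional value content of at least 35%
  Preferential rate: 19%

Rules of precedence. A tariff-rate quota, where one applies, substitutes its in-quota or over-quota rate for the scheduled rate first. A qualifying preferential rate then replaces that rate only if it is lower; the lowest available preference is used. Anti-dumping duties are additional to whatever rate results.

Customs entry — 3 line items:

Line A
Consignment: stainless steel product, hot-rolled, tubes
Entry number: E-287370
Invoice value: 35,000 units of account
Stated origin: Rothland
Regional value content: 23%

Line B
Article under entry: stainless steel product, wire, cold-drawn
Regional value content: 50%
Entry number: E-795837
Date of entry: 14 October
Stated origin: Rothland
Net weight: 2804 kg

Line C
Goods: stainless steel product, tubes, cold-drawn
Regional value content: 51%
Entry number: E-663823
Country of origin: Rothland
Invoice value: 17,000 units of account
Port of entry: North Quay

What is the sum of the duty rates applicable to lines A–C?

94%

Line A: stainless steel → 16.2; tubes → 16.2.1; hot-rolled → 16.2.1.3. Scheduled 13%. Rothland agreement on 16.2: RVC < 35%; anti-dumping (Rothland, 16.2): +19%; total 13% + 19% = 32%. → 32%.
Line B: stainless steel → 16.2; wire → 16.2.2; cold-drawn → 16.2.2.3. Scheduled 19%. Rothland agreement on 16.2: RVC ≥ 35% → 19% available; preference 19% not lower than 19% → no reduction; anti-dumping (Rothland, 16.2): +19%; total 19% + 19% = 38%. → 38%.
Line C: stainless steel → 16.2; tubes → 16.2.1; cold-drawn → 16.2.1.1. Scheduled 5%. Rothland agreement on 16.2: RVC ≥ 35% → 19% available; preference 19% not lower than 5% → no reduction; anti-dumping (Rothland, 16.2): +19%; total 5% + 19% = 24%. → 24%.
Sum: 32% + 38% + 24% = 94%.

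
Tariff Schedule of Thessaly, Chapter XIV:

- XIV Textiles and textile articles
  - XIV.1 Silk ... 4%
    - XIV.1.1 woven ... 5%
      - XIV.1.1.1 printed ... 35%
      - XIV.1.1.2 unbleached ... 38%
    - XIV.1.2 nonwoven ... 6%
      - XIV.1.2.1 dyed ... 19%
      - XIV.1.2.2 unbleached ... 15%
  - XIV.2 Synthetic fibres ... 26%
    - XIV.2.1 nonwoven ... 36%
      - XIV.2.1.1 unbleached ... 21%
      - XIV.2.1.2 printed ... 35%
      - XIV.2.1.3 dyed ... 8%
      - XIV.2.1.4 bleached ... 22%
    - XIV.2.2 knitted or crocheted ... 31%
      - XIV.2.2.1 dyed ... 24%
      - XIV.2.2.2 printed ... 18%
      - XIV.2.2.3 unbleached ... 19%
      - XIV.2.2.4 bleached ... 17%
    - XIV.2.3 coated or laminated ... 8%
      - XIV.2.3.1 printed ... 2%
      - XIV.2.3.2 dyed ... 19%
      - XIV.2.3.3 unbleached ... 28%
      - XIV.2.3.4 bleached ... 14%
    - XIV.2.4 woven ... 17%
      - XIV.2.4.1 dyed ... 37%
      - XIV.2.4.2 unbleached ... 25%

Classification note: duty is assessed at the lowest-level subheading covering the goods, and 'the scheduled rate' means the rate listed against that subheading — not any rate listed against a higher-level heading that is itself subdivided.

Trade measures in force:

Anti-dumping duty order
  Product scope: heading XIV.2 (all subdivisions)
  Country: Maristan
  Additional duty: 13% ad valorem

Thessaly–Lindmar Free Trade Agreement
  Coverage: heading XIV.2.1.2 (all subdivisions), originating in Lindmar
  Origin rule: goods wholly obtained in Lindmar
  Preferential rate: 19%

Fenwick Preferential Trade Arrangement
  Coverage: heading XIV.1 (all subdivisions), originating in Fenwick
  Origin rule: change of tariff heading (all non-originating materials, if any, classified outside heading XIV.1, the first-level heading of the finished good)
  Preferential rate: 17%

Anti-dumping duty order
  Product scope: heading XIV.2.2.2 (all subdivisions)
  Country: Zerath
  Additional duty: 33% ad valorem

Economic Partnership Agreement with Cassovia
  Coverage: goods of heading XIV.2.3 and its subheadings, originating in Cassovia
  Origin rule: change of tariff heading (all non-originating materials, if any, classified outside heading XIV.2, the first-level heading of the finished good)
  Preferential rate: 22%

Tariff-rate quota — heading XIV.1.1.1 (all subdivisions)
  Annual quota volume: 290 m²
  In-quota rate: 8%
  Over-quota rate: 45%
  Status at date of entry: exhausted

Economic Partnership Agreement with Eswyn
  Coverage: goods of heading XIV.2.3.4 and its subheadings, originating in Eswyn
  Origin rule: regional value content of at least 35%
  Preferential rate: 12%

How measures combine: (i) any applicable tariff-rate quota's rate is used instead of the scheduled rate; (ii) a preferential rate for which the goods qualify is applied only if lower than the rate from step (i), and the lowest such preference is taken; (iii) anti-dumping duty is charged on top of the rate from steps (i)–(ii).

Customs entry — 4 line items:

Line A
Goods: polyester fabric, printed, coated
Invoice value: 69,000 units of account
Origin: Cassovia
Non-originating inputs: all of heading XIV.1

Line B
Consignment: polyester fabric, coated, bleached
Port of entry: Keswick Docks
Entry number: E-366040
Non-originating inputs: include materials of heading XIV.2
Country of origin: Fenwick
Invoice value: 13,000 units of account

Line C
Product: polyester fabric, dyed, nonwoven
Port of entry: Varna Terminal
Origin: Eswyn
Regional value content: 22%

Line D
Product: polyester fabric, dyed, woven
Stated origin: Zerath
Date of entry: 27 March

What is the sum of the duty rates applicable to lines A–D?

Line A: polyester → XIV.2; coated → XIV.2.3; printed → XIV.2.3.1. Scheduled 2%. Cassovia agreement on XIV.2.3: CTH met → 22% available; preference 22% not lower than 2% → no reduction. → 2%.
Line B: polyester → XIV.2; coated → XIV.2.3; bleached → XIV.2.3.4. Scheduled 14%. Fenwick agreement on XIV.1: XIV.2.3.4 not covered. → 14%.
Line C: polyester → XIV.2; nonwoven → XIV.2.1; dyed → XIV.2.1.3. Scheduled 8%. Eswyn agreement on XIV.2.3.4: XIV.2.1.3 not covered. → 8%.
Line D: polyester → XIV.2; woven → XIV.2.4; dyed → XIV.2.4.1. Scheduled 37%. No special measure applies. → 37%.
Sum: 2% + 14% + 8% + 37% = 61%.

61%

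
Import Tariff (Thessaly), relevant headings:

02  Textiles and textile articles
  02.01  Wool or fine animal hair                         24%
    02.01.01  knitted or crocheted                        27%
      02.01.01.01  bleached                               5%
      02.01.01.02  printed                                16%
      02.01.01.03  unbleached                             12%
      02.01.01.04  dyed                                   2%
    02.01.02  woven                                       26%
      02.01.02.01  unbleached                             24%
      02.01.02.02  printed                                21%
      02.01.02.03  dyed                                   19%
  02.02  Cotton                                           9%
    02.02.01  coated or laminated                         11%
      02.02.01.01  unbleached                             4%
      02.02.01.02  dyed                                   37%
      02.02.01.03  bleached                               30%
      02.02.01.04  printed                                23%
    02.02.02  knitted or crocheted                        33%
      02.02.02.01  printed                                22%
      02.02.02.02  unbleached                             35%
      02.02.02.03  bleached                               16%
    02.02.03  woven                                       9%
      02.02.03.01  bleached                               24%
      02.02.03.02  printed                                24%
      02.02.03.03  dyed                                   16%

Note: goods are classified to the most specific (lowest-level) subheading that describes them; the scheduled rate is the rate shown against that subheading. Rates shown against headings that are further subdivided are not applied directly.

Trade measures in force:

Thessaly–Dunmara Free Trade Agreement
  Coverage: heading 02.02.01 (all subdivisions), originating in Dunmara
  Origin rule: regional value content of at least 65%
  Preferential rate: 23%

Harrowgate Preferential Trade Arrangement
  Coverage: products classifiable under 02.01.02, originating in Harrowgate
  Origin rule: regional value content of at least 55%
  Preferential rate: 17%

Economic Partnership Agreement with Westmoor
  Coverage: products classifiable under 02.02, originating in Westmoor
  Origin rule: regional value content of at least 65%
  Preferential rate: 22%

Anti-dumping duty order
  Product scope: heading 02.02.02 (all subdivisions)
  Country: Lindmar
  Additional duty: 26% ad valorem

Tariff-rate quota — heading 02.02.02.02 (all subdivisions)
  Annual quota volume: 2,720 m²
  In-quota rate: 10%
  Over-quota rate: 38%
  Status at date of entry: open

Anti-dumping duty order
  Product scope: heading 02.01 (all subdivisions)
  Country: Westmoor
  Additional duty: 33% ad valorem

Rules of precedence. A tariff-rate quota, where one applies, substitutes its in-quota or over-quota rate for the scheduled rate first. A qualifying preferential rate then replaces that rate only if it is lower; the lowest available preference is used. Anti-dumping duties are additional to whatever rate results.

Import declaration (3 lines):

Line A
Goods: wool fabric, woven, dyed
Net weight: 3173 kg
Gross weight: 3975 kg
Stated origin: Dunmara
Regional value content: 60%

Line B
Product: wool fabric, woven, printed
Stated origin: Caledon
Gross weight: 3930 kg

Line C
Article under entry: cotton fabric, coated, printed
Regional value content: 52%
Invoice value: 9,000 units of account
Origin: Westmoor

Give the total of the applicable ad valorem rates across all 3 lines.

63%

Line A: wool → 02.01; woven → 02.01.02; dyed → 02.01.02.03. Scheduled 19%. Dunmara agreement on 02.02.01: 02.01.02.03 not covered. → 19%.
Line B: wool → 02.01; woven → 02.01.02; printed → 02.01.02.02. Scheduled 21%. No special measure applies. → 21%.
Line C: cotton → 02.02; coated → 02.02.01; printed → 02.02.01.04. Scheduled 23%. Westmoor agreement on 02.02: RVC < 65%. → 23%.
Sum: 19% + 21% + 23% = 63%.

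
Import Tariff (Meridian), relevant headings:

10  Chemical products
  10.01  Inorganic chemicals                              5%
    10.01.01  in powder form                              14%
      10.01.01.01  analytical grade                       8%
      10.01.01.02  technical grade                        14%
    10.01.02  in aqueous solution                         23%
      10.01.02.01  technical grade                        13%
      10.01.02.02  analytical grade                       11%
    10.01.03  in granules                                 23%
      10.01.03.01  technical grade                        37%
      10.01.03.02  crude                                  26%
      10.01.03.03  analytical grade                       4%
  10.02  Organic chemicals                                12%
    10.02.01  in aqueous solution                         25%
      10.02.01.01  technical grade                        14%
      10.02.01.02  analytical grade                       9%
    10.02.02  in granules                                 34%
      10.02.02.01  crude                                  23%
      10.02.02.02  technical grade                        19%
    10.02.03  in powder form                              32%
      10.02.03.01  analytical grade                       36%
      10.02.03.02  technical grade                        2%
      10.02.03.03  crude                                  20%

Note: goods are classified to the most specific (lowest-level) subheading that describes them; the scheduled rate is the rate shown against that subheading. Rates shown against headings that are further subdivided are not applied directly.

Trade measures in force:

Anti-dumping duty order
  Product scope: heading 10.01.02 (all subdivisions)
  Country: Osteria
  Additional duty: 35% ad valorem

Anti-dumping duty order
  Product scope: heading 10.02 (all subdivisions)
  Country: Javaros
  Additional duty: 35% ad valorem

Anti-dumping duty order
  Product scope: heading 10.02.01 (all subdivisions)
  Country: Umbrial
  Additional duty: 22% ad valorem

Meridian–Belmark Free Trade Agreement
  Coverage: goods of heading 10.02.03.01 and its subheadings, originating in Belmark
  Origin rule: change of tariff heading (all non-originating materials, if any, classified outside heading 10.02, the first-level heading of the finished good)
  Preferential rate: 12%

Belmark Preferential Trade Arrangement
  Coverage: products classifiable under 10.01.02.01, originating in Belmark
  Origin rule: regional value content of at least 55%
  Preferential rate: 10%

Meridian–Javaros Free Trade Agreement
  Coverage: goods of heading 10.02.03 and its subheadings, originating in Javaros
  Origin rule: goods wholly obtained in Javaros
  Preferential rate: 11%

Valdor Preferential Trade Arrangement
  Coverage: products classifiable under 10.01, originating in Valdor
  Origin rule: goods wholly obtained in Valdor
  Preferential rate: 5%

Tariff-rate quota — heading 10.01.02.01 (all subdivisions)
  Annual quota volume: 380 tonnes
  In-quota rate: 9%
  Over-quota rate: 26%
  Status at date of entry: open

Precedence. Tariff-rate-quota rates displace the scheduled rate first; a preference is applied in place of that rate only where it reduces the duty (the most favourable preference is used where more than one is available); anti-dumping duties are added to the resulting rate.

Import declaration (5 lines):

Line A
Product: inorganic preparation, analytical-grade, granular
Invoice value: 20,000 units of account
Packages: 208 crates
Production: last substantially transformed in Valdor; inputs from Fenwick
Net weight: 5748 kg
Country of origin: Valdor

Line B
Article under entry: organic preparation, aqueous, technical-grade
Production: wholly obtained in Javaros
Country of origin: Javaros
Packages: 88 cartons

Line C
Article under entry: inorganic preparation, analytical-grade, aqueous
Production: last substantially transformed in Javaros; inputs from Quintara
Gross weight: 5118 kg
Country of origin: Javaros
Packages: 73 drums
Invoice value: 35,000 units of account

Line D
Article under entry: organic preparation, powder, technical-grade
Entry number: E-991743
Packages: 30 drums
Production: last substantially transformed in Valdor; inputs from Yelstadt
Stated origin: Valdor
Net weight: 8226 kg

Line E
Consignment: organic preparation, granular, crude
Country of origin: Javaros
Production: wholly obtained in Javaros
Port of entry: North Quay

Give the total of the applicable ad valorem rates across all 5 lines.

Line A: inorganic → 10.01; granular → 10.01.03; analytical-grade → 10.01.03.03. Scheduled 4%. Valdor agreement on 10.01: not wholly obtained. → 4%.
Line B: organic → 10.02; aqueous → 10.02.01; technical-grade → 10.02.01.01. Scheduled 14%. Javaros agreement on 10.02.03: 10.02.01.01 not covered; anti-dumping (Javaros, 10.02): +35%; total 14% + 35% = 49%. → 49%.
Line C: inorganic → 10.01; aqueous → 10.01.02; analytical-grade → 10.01.02.02. Scheduled 11%. Javaros agreement on 10.02.03: 10.01.02.02 not covered. → 11%.
Line D: organic → 10.02; powder → 10.02.03; technical-grade → 10.02.03.02. Scheduled 2%. Valdor agreement on 10.01: 10.02.03.02 not covered. → 2%.
Line E: organic → 10.02; granular → 10.02.02; crude → 10.02.02.01. Scheduled 23%. Javaros agreement on 10.02.03: 10.02.02.01 not covered; anti-dumping (Javaros, 10.02): +35%; total 23% + 35% = 58%. → 58%.
Sum: 4% + 49% + 11% + 2% + 58% = 124%.

124%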